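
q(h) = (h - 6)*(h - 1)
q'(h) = 2*h - 7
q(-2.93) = 35.09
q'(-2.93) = -12.86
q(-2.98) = 35.74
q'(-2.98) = -12.96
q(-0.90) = 13.11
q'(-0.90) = -8.80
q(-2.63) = 31.33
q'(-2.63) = -12.26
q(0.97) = 0.15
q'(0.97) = -5.06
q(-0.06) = 6.42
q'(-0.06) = -7.12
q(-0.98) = 13.82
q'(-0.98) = -8.96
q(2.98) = -5.98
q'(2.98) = -1.04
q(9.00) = 24.00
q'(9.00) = 11.00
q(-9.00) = 150.00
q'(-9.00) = -25.00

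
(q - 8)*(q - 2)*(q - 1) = q^3 - 11*q^2 + 26*q - 16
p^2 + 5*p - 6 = (p - 1)*(p + 6)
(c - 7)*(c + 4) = c^2 - 3*c - 28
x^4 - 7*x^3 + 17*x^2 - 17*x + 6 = (x - 3)*(x - 2)*(x - 1)^2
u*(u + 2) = u^2 + 2*u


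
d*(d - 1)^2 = d^3 - 2*d^2 + d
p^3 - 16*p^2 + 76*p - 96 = (p - 8)*(p - 6)*(p - 2)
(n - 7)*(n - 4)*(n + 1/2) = n^3 - 21*n^2/2 + 45*n/2 + 14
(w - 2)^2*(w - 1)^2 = w^4 - 6*w^3 + 13*w^2 - 12*w + 4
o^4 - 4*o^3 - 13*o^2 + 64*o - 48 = (o - 4)*(o - 3)*(o - 1)*(o + 4)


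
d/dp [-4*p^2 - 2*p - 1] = -8*p - 2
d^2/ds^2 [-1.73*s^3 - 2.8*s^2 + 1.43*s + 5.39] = -10.38*s - 5.6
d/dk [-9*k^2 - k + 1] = -18*k - 1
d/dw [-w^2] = -2*w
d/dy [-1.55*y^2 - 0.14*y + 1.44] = -3.1*y - 0.14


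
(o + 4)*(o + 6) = o^2 + 10*o + 24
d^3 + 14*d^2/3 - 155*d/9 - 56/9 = (d - 8/3)*(d + 1/3)*(d + 7)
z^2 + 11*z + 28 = (z + 4)*(z + 7)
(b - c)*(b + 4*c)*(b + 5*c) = b^3 + 8*b^2*c + 11*b*c^2 - 20*c^3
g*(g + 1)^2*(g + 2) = g^4 + 4*g^3 + 5*g^2 + 2*g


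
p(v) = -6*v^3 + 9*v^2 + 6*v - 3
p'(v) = -18*v^2 + 18*v + 6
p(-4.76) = 819.46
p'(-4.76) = -487.52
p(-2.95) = 211.66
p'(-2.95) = -203.74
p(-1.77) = 47.85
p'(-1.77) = -82.25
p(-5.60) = 1299.34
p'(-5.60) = -659.28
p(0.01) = -2.94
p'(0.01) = 6.18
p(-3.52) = 349.08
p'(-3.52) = -280.39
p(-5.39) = 1165.67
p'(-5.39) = -613.96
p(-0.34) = -3.76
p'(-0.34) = -2.20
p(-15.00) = 22182.00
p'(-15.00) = -4314.00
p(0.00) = -3.00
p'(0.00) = 6.00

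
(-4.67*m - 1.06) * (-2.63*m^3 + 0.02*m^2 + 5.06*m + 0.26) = 12.2821*m^4 + 2.6944*m^3 - 23.6514*m^2 - 6.5778*m - 0.2756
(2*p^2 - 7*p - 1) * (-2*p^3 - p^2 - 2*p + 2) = -4*p^5 + 12*p^4 + 5*p^3 + 19*p^2 - 12*p - 2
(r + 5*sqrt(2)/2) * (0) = 0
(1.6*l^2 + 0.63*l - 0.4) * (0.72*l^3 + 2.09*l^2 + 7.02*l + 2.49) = 1.152*l^5 + 3.7976*l^4 + 12.2607*l^3 + 7.5706*l^2 - 1.2393*l - 0.996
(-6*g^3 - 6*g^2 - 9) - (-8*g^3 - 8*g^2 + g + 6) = 2*g^3 + 2*g^2 - g - 15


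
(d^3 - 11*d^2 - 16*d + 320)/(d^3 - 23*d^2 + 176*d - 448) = (d + 5)/(d - 7)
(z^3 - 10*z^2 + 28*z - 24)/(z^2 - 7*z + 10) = (z^2 - 8*z + 12)/(z - 5)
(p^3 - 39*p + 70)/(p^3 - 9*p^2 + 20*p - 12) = (p^2 + 2*p - 35)/(p^2 - 7*p + 6)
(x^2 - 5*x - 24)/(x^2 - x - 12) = (x - 8)/(x - 4)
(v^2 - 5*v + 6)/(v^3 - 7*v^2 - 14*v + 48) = (v - 3)/(v^2 - 5*v - 24)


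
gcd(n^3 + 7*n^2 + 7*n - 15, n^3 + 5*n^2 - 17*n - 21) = 1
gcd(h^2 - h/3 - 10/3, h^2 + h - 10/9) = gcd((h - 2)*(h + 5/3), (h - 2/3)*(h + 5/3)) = h + 5/3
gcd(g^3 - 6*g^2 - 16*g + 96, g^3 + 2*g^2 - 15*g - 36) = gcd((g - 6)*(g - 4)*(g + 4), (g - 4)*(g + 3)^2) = g - 4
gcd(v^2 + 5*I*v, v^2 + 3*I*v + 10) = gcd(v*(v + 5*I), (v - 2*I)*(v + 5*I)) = v + 5*I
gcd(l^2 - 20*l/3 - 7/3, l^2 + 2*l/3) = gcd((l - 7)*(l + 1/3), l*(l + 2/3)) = 1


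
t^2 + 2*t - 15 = (t - 3)*(t + 5)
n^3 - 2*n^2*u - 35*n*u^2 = n*(n - 7*u)*(n + 5*u)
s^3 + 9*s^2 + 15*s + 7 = (s + 1)^2*(s + 7)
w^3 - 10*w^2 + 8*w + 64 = (w - 8)*(w - 4)*(w + 2)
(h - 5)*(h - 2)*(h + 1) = h^3 - 6*h^2 + 3*h + 10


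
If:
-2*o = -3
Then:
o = 3/2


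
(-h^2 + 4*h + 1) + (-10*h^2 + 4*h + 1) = -11*h^2 + 8*h + 2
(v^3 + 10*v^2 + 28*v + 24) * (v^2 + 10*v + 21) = v^5 + 20*v^4 + 149*v^3 + 514*v^2 + 828*v + 504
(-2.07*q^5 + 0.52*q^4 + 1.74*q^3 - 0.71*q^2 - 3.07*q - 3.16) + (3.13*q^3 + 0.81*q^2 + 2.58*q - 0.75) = -2.07*q^5 + 0.52*q^4 + 4.87*q^3 + 0.1*q^2 - 0.49*q - 3.91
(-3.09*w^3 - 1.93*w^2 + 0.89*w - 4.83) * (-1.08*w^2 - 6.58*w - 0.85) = 3.3372*w^5 + 22.4166*w^4 + 14.3647*w^3 + 1.0007*w^2 + 31.0249*w + 4.1055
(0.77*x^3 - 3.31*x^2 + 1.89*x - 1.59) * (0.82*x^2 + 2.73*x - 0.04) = 0.6314*x^5 - 0.6121*x^4 - 7.5173*x^3 + 3.9883*x^2 - 4.4163*x + 0.0636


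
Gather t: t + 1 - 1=t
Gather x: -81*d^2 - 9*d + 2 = -81*d^2 - 9*d + 2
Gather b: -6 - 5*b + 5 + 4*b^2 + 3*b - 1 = 4*b^2 - 2*b - 2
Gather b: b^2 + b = b^2 + b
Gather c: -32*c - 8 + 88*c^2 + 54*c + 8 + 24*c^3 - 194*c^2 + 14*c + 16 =24*c^3 - 106*c^2 + 36*c + 16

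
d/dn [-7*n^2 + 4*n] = 4 - 14*n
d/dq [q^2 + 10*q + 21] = 2*q + 10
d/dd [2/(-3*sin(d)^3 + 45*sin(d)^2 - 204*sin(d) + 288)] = 2*(3*sin(d)^2 - 30*sin(d) + 68)*cos(d)/(3*(sin(d)^3 - 15*sin(d)^2 + 68*sin(d) - 96)^2)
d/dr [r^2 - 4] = 2*r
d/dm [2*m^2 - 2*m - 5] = 4*m - 2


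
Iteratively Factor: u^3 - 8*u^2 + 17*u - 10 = (u - 1)*(u^2 - 7*u + 10) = (u - 2)*(u - 1)*(u - 5)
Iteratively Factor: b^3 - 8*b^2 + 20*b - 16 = (b - 4)*(b^2 - 4*b + 4) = (b - 4)*(b - 2)*(b - 2)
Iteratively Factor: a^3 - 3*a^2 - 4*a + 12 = (a - 3)*(a^2 - 4) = (a - 3)*(a + 2)*(a - 2)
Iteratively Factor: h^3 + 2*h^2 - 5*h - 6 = (h - 2)*(h^2 + 4*h + 3) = (h - 2)*(h + 3)*(h + 1)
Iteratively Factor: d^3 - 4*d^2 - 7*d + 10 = (d + 2)*(d^2 - 6*d + 5) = (d - 1)*(d + 2)*(d - 5)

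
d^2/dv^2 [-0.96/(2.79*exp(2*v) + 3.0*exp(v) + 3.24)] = (-0.96*(5.58*exp(v) + 3.0)*(11.16*exp(v) + 6.0)*exp(v) + (10.7136*exp(v) + 2.88)*(2.79*exp(2*v) + 3.0*exp(v) + 3.24))*exp(v)/(2.79*exp(2*v) + 3.0*exp(v) + 3.24)^3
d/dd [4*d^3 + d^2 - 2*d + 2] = 12*d^2 + 2*d - 2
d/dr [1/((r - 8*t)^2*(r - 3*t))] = ((-r + 3*t)*(r - 8*t) - 2*(r - 3*t)^2)/((r - 8*t)^3*(r - 3*t)^3)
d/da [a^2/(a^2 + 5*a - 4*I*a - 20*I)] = (a^2*(5 - 4*I) - 40*I*a)/(a^4 + a^3*(10 - 8*I) + a^2*(9 - 80*I) + a*(-160 - 200*I) - 400)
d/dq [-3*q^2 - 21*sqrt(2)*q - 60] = -6*q - 21*sqrt(2)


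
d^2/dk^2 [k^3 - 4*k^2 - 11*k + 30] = 6*k - 8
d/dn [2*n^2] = 4*n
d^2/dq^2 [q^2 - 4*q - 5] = 2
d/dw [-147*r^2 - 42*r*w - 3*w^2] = -42*r - 6*w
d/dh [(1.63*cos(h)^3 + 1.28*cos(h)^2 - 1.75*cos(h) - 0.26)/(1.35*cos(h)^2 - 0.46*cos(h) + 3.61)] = (-2.2005*cos(h)^4 + 1.4996*cos(h)^3 - 19.4266*cos(h)^2 - 9.9436*cos(h) + 6.4371)*sin(h)/(1.8225*cos(h)^4 - 1.242*cos(h)^3 + 9.9586*cos(h)^2 - 3.3212*cos(h) + 13.0321)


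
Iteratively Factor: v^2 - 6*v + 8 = (v - 2)*(v - 4)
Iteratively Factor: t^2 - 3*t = (t)*(t - 3)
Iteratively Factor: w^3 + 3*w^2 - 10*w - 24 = (w + 4)*(w^2 - w - 6) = (w + 2)*(w + 4)*(w - 3)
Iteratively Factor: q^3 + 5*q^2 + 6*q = (q + 3)*(q^2 + 2*q) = q*(q + 3)*(q + 2)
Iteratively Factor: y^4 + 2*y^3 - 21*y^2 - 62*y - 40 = (y + 4)*(y^3 - 2*y^2 - 13*y - 10) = (y + 2)*(y + 4)*(y^2 - 4*y - 5) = (y - 5)*(y + 2)*(y + 4)*(y + 1)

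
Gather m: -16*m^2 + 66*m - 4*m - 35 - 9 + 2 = -16*m^2 + 62*m - 42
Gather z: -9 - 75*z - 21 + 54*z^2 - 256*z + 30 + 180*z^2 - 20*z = 234*z^2 - 351*z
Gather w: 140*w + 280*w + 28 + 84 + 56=420*w + 168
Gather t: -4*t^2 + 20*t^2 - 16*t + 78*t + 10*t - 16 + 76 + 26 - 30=16*t^2 + 72*t + 56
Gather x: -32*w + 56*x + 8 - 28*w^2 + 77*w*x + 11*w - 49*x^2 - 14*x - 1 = -28*w^2 - 21*w - 49*x^2 + x*(77*w + 42) + 7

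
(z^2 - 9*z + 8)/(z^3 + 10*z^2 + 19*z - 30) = (z - 8)/(z^2 + 11*z + 30)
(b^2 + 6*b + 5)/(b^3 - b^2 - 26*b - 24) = (b + 5)/(b^2 - 2*b - 24)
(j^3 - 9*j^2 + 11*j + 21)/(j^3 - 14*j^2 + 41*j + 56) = (j - 3)/(j - 8)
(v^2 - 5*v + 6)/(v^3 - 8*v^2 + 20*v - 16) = (v - 3)/(v^2 - 6*v + 8)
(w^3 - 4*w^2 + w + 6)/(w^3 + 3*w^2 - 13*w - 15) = (w - 2)/(w + 5)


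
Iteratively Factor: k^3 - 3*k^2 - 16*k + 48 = (k + 4)*(k^2 - 7*k + 12) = (k - 4)*(k + 4)*(k - 3)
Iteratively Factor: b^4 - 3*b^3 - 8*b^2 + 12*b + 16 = (b + 1)*(b^3 - 4*b^2 - 4*b + 16) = (b - 4)*(b + 1)*(b^2 - 4) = (b - 4)*(b + 1)*(b + 2)*(b - 2)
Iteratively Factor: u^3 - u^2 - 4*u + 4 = (u - 1)*(u^2 - 4) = (u - 2)*(u - 1)*(u + 2)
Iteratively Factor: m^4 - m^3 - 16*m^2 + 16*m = (m)*(m^3 - m^2 - 16*m + 16) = m*(m - 1)*(m^2 - 16) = m*(m - 4)*(m - 1)*(m + 4)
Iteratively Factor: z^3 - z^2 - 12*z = (z)*(z^2 - z - 12) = z*(z - 4)*(z + 3)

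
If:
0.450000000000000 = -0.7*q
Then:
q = -0.64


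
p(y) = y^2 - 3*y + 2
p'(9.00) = 15.00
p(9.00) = 56.00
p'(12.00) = 21.00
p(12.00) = 110.00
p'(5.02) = 7.04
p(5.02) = 12.14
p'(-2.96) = -8.92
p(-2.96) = 19.64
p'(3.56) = 4.12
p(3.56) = 3.99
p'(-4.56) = -12.12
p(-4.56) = 36.47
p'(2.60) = 2.20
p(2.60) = 0.96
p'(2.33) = 1.66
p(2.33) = 0.44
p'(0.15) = -2.70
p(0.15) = 1.57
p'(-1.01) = -5.02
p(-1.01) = 6.05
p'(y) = 2*y - 3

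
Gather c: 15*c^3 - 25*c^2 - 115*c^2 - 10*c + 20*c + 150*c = 15*c^3 - 140*c^2 + 160*c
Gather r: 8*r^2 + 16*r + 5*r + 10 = 8*r^2 + 21*r + 10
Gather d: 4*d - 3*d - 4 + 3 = d - 1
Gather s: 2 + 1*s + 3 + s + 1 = 2*s + 6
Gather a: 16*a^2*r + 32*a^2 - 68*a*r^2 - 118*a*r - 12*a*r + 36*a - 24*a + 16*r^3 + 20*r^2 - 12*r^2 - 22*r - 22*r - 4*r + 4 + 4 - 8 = a^2*(16*r + 32) + a*(-68*r^2 - 130*r + 12) + 16*r^3 + 8*r^2 - 48*r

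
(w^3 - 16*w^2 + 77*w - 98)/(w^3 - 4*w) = (w^2 - 14*w + 49)/(w*(w + 2))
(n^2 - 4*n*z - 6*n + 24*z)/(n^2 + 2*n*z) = (n^2 - 4*n*z - 6*n + 24*z)/(n*(n + 2*z))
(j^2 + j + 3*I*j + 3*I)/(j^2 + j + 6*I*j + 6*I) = (j + 3*I)/(j + 6*I)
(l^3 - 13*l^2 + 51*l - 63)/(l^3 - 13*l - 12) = (-l^3 + 13*l^2 - 51*l + 63)/(-l^3 + 13*l + 12)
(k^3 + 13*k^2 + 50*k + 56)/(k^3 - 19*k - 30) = (k^2 + 11*k + 28)/(k^2 - 2*k - 15)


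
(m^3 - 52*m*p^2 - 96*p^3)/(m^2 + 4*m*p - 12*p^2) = (-m^2 + 6*m*p + 16*p^2)/(-m + 2*p)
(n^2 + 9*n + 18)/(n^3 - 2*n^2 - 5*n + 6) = (n^2 + 9*n + 18)/(n^3 - 2*n^2 - 5*n + 6)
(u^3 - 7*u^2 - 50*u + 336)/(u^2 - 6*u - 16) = (u^2 + u - 42)/(u + 2)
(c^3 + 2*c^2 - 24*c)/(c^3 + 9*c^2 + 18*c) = (c - 4)/(c + 3)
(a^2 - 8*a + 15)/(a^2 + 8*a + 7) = (a^2 - 8*a + 15)/(a^2 + 8*a + 7)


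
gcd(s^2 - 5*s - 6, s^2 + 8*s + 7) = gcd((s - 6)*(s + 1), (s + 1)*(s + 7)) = s + 1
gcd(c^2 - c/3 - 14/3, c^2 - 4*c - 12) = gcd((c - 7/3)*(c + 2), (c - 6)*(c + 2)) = c + 2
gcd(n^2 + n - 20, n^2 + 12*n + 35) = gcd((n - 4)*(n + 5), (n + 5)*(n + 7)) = n + 5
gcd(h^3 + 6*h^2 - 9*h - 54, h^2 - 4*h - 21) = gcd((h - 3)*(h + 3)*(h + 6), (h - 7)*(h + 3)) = h + 3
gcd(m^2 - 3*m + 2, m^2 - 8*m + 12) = m - 2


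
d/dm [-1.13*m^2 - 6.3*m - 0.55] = -2.26*m - 6.3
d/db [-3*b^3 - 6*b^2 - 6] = 3*b*(-3*b - 4)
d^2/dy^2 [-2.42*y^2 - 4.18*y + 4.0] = -4.84000000000000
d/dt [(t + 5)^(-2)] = -2/(t + 5)^3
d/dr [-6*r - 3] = -6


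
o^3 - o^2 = o^2*(o - 1)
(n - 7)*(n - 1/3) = n^2 - 22*n/3 + 7/3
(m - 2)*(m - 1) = m^2 - 3*m + 2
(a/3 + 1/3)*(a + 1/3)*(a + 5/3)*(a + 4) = a^4/3 + 7*a^3/3 + 131*a^2/27 + 97*a/27 + 20/27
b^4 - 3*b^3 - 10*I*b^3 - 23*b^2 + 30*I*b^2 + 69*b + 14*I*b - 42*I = (b - 3)*(b - 7*I)*(b - 2*I)*(b - I)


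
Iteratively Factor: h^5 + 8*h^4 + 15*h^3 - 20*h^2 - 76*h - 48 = (h - 2)*(h^4 + 10*h^3 + 35*h^2 + 50*h + 24) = (h - 2)*(h + 1)*(h^3 + 9*h^2 + 26*h + 24) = (h - 2)*(h + 1)*(h + 2)*(h^2 + 7*h + 12) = (h - 2)*(h + 1)*(h + 2)*(h + 4)*(h + 3)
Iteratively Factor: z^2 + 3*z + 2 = (z + 2)*(z + 1)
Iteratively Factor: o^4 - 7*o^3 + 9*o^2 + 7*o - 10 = (o - 2)*(o^3 - 5*o^2 - o + 5) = (o - 5)*(o - 2)*(o^2 - 1) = (o - 5)*(o - 2)*(o - 1)*(o + 1)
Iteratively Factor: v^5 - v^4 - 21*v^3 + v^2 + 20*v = (v + 4)*(v^4 - 5*v^3 - v^2 + 5*v) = (v + 1)*(v + 4)*(v^3 - 6*v^2 + 5*v) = v*(v + 1)*(v + 4)*(v^2 - 6*v + 5) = v*(v - 1)*(v + 1)*(v + 4)*(v - 5)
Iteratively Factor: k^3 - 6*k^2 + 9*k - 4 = (k - 1)*(k^2 - 5*k + 4) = (k - 1)^2*(k - 4)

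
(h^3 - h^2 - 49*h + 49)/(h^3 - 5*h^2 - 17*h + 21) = (h + 7)/(h + 3)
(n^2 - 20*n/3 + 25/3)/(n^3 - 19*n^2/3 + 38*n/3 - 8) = (3*n^2 - 20*n + 25)/(3*n^3 - 19*n^2 + 38*n - 24)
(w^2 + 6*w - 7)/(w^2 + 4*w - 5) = (w + 7)/(w + 5)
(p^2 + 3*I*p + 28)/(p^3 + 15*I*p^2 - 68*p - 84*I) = (p - 4*I)/(p^2 + 8*I*p - 12)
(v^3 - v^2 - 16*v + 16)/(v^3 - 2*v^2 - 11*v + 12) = (v + 4)/(v + 3)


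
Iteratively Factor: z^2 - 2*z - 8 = (z - 4)*(z + 2)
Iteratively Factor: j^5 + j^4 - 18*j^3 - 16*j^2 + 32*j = (j + 2)*(j^4 - j^3 - 16*j^2 + 16*j) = (j - 1)*(j + 2)*(j^3 - 16*j) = (j - 1)*(j + 2)*(j + 4)*(j^2 - 4*j) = (j - 4)*(j - 1)*(j + 2)*(j + 4)*(j)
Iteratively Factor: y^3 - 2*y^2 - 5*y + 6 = (y - 1)*(y^2 - y - 6) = (y - 1)*(y + 2)*(y - 3)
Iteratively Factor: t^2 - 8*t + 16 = (t - 4)*(t - 4)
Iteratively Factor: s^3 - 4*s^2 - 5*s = (s)*(s^2 - 4*s - 5) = s*(s - 5)*(s + 1)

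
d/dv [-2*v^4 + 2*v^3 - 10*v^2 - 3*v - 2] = -8*v^3 + 6*v^2 - 20*v - 3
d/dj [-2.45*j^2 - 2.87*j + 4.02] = -4.9*j - 2.87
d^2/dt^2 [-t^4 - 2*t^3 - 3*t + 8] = 12*t*(-t - 1)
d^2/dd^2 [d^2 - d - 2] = 2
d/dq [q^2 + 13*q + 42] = 2*q + 13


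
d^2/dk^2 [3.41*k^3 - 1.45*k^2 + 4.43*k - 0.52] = 20.46*k - 2.9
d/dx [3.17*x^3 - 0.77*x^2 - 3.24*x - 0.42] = 9.51*x^2 - 1.54*x - 3.24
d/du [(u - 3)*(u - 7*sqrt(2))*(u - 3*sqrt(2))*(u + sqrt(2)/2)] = 4*u^3 - 57*sqrt(2)*u^2/2 - 9*u^2 + 64*u + 57*sqrt(2)*u - 96 + 21*sqrt(2)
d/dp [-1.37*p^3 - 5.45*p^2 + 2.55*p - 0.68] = -4.11*p^2 - 10.9*p + 2.55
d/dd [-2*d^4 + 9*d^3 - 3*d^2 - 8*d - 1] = -8*d^3 + 27*d^2 - 6*d - 8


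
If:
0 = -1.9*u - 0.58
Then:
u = -0.31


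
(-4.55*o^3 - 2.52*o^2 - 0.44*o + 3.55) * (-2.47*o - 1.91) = 11.2385*o^4 + 14.9149*o^3 + 5.9*o^2 - 7.9281*o - 6.7805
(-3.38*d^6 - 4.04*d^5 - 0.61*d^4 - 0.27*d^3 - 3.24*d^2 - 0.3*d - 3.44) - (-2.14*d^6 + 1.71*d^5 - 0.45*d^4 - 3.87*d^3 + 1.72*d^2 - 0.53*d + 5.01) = -1.24*d^6 - 5.75*d^5 - 0.16*d^4 + 3.6*d^3 - 4.96*d^2 + 0.23*d - 8.45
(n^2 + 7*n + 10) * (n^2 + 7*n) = n^4 + 14*n^3 + 59*n^2 + 70*n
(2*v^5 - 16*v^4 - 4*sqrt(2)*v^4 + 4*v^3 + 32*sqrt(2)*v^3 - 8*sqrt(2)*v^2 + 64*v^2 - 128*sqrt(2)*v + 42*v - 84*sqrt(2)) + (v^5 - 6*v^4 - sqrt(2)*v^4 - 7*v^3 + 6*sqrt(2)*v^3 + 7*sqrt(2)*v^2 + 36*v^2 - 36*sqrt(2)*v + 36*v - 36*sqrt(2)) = 3*v^5 - 22*v^4 - 5*sqrt(2)*v^4 - 3*v^3 + 38*sqrt(2)*v^3 - sqrt(2)*v^2 + 100*v^2 - 164*sqrt(2)*v + 78*v - 120*sqrt(2)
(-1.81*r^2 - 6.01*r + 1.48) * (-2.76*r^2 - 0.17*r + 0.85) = 4.9956*r^4 + 16.8953*r^3 - 4.6016*r^2 - 5.3601*r + 1.258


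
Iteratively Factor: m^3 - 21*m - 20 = (m - 5)*(m^2 + 5*m + 4) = (m - 5)*(m + 1)*(m + 4)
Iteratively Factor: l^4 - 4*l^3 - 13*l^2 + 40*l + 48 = (l + 1)*(l^3 - 5*l^2 - 8*l + 48) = (l - 4)*(l + 1)*(l^2 - l - 12) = (l - 4)*(l + 1)*(l + 3)*(l - 4)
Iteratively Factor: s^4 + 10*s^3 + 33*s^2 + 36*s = (s + 4)*(s^3 + 6*s^2 + 9*s) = s*(s + 4)*(s^2 + 6*s + 9) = s*(s + 3)*(s + 4)*(s + 3)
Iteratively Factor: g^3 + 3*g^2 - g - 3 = (g + 3)*(g^2 - 1) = (g + 1)*(g + 3)*(g - 1)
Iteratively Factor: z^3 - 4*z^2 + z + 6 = (z - 2)*(z^2 - 2*z - 3) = (z - 3)*(z - 2)*(z + 1)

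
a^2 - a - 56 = (a - 8)*(a + 7)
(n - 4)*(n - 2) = n^2 - 6*n + 8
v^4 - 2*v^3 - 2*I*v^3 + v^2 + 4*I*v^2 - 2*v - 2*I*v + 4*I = (v - 2)*(v - 2*I)*(v - I)*(v + I)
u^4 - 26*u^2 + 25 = (u - 5)*(u - 1)*(u + 1)*(u + 5)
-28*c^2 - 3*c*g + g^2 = (-7*c + g)*(4*c + g)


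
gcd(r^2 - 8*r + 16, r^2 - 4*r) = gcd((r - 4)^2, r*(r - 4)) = r - 4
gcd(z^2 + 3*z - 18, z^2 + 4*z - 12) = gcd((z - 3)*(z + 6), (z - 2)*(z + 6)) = z + 6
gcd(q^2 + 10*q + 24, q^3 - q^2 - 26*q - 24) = q + 4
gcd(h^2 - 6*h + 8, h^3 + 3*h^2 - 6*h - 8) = h - 2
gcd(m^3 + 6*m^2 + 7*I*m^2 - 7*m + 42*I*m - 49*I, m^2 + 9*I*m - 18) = 1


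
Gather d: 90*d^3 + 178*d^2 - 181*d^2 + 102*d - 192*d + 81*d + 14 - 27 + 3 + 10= 90*d^3 - 3*d^2 - 9*d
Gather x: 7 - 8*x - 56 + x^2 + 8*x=x^2 - 49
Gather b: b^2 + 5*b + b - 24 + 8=b^2 + 6*b - 16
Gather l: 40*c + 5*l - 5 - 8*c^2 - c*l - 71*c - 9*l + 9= -8*c^2 - 31*c + l*(-c - 4) + 4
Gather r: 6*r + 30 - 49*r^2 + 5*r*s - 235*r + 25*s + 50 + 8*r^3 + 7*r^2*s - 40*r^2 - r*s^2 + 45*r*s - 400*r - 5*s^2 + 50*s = 8*r^3 + r^2*(7*s - 89) + r*(-s^2 + 50*s - 629) - 5*s^2 + 75*s + 80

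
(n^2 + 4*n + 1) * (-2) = -2*n^2 - 8*n - 2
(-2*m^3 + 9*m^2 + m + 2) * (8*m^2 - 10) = -16*m^5 + 72*m^4 + 28*m^3 - 74*m^2 - 10*m - 20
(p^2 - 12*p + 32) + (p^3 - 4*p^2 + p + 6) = p^3 - 3*p^2 - 11*p + 38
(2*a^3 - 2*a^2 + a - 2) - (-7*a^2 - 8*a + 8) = 2*a^3 + 5*a^2 + 9*a - 10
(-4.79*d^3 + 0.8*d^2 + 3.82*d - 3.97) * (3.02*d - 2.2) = -14.4658*d^4 + 12.954*d^3 + 9.7764*d^2 - 20.3934*d + 8.734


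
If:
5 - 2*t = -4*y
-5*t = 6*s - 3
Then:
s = -5*y/3 - 19/12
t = 2*y + 5/2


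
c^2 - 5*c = c*(c - 5)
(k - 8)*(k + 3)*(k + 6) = k^3 + k^2 - 54*k - 144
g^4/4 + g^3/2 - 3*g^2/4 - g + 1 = (g/2 + 1)^2*(g - 1)^2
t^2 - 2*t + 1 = (t - 1)^2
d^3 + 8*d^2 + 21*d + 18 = (d + 2)*(d + 3)^2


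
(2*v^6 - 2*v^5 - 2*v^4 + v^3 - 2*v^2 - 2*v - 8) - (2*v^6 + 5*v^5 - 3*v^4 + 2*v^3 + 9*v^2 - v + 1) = -7*v^5 + v^4 - v^3 - 11*v^2 - v - 9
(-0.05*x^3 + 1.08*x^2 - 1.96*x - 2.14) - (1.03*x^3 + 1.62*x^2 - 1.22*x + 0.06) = -1.08*x^3 - 0.54*x^2 - 0.74*x - 2.2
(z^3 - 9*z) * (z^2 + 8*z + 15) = z^5 + 8*z^4 + 6*z^3 - 72*z^2 - 135*z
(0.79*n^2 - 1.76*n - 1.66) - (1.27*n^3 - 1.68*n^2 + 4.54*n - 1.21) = -1.27*n^3 + 2.47*n^2 - 6.3*n - 0.45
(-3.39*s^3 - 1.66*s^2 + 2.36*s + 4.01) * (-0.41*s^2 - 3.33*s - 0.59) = 1.3899*s^5 + 11.9693*s^4 + 6.5603*s^3 - 8.5235*s^2 - 14.7457*s - 2.3659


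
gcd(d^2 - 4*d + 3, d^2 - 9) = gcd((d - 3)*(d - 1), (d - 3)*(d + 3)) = d - 3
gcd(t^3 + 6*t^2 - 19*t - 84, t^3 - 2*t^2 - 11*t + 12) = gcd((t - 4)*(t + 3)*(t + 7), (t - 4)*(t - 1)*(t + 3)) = t^2 - t - 12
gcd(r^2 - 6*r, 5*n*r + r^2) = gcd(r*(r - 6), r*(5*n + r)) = r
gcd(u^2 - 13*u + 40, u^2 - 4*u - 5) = u - 5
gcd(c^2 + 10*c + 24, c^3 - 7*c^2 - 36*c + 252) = c + 6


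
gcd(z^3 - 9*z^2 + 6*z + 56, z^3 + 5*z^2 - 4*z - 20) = z + 2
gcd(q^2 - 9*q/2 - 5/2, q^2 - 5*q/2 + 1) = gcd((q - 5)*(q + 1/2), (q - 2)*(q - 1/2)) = 1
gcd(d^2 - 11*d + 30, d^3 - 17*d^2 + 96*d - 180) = d^2 - 11*d + 30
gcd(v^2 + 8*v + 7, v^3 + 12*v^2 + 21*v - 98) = v + 7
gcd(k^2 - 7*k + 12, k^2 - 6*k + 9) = k - 3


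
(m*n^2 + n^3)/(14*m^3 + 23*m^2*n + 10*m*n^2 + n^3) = n^2/(14*m^2 + 9*m*n + n^2)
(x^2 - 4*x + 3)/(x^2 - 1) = (x - 3)/(x + 1)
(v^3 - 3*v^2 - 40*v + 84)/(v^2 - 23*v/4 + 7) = 4*(v^3 - 3*v^2 - 40*v + 84)/(4*v^2 - 23*v + 28)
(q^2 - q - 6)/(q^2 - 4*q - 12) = (q - 3)/(q - 6)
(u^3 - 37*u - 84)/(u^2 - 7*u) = u + 7 + 12/u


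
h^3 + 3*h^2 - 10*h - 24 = (h - 3)*(h + 2)*(h + 4)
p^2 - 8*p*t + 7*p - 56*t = (p + 7)*(p - 8*t)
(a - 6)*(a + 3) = a^2 - 3*a - 18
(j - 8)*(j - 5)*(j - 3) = j^3 - 16*j^2 + 79*j - 120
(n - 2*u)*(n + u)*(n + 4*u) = n^3 + 3*n^2*u - 6*n*u^2 - 8*u^3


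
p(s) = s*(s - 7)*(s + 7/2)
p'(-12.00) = 491.50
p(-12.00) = -1938.00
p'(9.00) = 155.50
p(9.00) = 225.00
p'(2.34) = -24.45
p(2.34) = -63.68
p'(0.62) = -27.69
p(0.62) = -16.30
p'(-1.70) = -3.93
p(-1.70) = 26.62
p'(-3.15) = 27.32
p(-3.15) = 11.19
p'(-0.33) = -21.86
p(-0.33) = 7.67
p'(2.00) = -26.50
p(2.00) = -55.00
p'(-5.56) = 107.16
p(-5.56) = -143.86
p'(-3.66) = 41.31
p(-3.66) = -6.24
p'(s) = s*(s - 7) + s*(s + 7/2) + (s - 7)*(s + 7/2)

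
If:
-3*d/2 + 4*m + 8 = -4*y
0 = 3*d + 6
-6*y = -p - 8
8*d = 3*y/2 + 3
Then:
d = -2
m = 119/12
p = -84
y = -38/3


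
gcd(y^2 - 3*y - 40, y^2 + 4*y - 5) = y + 5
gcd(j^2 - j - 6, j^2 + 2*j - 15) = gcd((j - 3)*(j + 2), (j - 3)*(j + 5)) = j - 3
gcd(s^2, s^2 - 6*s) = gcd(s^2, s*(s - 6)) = s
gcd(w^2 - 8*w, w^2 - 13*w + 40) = w - 8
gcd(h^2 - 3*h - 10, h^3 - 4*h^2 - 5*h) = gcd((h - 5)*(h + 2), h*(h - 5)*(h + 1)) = h - 5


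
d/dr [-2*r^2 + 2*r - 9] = 2 - 4*r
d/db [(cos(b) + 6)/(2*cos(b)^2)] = (cos(b) + 12)*sin(b)/(2*cos(b)^3)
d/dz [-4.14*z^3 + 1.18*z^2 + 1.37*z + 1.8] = -12.42*z^2 + 2.36*z + 1.37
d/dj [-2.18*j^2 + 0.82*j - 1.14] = 0.82 - 4.36*j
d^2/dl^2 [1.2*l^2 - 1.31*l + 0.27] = 2.40000000000000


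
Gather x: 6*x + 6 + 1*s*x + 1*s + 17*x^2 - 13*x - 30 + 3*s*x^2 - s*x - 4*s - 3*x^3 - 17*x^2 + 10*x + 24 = 3*s*x^2 - 3*s - 3*x^3 + 3*x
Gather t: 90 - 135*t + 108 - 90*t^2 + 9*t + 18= -90*t^2 - 126*t + 216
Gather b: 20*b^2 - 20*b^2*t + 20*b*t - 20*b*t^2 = b^2*(20 - 20*t) + b*(-20*t^2 + 20*t)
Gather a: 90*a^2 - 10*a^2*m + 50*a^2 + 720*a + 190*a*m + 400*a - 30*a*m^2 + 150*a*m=a^2*(140 - 10*m) + a*(-30*m^2 + 340*m + 1120)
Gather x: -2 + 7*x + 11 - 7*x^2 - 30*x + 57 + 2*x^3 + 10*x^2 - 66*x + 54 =2*x^3 + 3*x^2 - 89*x + 120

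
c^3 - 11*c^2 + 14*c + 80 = (c - 8)*(c - 5)*(c + 2)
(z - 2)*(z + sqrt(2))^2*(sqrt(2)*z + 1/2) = sqrt(2)*z^4 - 2*sqrt(2)*z^3 + 9*z^3/2 - 9*z^2 + 3*sqrt(2)*z^2 - 6*sqrt(2)*z + z - 2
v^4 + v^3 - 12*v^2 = v^2*(v - 3)*(v + 4)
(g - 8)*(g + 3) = g^2 - 5*g - 24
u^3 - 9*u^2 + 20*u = u*(u - 5)*(u - 4)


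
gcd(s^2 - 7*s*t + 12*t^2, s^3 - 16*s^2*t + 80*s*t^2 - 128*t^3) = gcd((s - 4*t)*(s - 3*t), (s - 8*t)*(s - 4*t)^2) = s - 4*t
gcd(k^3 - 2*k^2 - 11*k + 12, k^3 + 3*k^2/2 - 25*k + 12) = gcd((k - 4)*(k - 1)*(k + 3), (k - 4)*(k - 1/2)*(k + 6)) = k - 4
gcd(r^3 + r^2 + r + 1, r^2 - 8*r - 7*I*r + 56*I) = 1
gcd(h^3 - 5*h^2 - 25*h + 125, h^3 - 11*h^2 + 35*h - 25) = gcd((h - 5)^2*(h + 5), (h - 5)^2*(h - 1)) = h^2 - 10*h + 25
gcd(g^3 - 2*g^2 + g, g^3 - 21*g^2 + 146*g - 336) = 1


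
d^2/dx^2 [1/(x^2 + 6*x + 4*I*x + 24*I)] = 2*(-x^2 - 6*x - 4*I*x + 4*(x + 3 + 2*I)^2 - 24*I)/(x^2 + 6*x + 4*I*x + 24*I)^3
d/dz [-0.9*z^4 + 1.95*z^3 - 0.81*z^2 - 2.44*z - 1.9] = -3.6*z^3 + 5.85*z^2 - 1.62*z - 2.44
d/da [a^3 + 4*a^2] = a*(3*a + 8)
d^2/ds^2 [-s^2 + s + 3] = -2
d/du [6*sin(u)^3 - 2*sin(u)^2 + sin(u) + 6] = (18*sin(u)^2 - 4*sin(u) + 1)*cos(u)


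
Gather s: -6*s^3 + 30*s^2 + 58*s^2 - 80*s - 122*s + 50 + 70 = -6*s^3 + 88*s^2 - 202*s + 120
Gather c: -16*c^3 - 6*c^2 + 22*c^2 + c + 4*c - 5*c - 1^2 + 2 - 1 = -16*c^3 + 16*c^2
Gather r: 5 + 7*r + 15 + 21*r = 28*r + 20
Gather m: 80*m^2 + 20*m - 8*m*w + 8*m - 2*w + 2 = 80*m^2 + m*(28 - 8*w) - 2*w + 2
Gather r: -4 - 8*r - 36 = -8*r - 40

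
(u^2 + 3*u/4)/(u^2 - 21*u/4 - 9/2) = u/(u - 6)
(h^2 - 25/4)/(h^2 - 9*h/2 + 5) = (h + 5/2)/(h - 2)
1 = 1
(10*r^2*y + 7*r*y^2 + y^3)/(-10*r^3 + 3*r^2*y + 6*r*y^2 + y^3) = y/(-r + y)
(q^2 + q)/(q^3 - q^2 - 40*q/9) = 9*(q + 1)/(9*q^2 - 9*q - 40)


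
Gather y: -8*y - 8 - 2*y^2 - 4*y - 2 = -2*y^2 - 12*y - 10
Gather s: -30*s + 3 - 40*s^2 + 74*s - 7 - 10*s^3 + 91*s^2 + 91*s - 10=-10*s^3 + 51*s^2 + 135*s - 14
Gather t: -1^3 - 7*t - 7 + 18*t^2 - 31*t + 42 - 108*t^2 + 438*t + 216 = -90*t^2 + 400*t + 250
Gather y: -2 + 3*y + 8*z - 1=3*y + 8*z - 3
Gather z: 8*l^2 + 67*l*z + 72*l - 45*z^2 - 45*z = 8*l^2 + 72*l - 45*z^2 + z*(67*l - 45)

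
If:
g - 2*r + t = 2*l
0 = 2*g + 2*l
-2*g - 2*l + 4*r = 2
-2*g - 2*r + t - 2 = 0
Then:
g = -2/5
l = 2/5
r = 1/2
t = 11/5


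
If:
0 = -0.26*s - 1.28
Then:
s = -4.92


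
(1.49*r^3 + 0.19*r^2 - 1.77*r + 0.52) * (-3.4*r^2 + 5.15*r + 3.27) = -5.066*r^5 + 7.0275*r^4 + 11.8688*r^3 - 10.2622*r^2 - 3.1099*r + 1.7004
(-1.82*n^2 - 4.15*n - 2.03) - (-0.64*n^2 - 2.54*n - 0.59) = -1.18*n^2 - 1.61*n - 1.44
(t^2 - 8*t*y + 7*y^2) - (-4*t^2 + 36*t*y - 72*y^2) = 5*t^2 - 44*t*y + 79*y^2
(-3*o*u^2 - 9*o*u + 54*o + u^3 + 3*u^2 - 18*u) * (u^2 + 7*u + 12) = -3*o*u^4 - 30*o*u^3 - 45*o*u^2 + 270*o*u + 648*o + u^5 + 10*u^4 + 15*u^3 - 90*u^2 - 216*u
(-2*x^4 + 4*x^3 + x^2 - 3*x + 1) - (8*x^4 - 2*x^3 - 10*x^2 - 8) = -10*x^4 + 6*x^3 + 11*x^2 - 3*x + 9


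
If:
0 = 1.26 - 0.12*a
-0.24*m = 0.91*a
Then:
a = 10.50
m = -39.81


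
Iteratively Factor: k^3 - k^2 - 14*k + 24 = (k - 2)*(k^2 + k - 12) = (k - 2)*(k + 4)*(k - 3)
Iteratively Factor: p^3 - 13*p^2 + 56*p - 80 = (p - 4)*(p^2 - 9*p + 20) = (p - 5)*(p - 4)*(p - 4)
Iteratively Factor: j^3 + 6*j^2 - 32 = (j + 4)*(j^2 + 2*j - 8) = (j - 2)*(j + 4)*(j + 4)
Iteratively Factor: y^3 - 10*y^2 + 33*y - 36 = (y - 3)*(y^2 - 7*y + 12) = (y - 3)^2*(y - 4)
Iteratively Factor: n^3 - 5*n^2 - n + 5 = (n + 1)*(n^2 - 6*n + 5) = (n - 5)*(n + 1)*(n - 1)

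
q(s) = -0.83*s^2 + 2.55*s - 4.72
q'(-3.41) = 8.21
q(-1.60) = -10.92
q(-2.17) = -14.16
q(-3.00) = -19.84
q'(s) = 2.55 - 1.66*s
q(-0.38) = -5.81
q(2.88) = -4.26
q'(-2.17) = 6.15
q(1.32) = -2.80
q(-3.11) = -20.68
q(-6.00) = -49.90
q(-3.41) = -23.07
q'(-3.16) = 7.80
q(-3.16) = -21.07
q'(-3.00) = 7.53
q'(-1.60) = 5.21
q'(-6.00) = 12.51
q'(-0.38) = 3.18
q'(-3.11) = 7.71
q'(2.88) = -2.23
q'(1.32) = 0.36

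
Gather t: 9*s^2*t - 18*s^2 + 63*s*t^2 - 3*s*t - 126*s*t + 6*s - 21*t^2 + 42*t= -18*s^2 + 6*s + t^2*(63*s - 21) + t*(9*s^2 - 129*s + 42)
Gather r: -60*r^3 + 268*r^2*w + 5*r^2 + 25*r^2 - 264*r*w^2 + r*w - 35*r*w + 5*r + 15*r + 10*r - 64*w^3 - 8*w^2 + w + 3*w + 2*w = -60*r^3 + r^2*(268*w + 30) + r*(-264*w^2 - 34*w + 30) - 64*w^3 - 8*w^2 + 6*w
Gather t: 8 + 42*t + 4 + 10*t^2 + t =10*t^2 + 43*t + 12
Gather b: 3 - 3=0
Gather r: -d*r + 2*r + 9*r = r*(11 - d)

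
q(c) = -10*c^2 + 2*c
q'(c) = 2 - 20*c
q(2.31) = -48.74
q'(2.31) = -44.20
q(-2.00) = -44.00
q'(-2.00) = 42.00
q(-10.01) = -1022.02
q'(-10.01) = 202.20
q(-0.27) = -1.27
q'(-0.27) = 7.40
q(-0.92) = -10.30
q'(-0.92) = 20.40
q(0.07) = 0.09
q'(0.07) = 0.60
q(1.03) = -8.55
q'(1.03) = -18.60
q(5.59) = -301.30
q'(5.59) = -109.80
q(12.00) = -1416.00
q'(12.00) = -238.00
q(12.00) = -1416.00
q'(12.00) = -238.00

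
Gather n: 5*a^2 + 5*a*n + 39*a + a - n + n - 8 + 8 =5*a^2 + 5*a*n + 40*a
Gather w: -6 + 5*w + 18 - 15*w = 12 - 10*w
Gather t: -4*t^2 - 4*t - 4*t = -4*t^2 - 8*t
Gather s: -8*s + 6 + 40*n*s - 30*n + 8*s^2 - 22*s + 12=-30*n + 8*s^2 + s*(40*n - 30) + 18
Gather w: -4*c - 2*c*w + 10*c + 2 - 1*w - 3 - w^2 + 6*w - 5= 6*c - w^2 + w*(5 - 2*c) - 6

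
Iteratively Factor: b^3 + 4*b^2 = (b + 4)*(b^2) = b*(b + 4)*(b)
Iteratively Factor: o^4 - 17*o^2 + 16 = (o - 1)*(o^3 + o^2 - 16*o - 16) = (o - 1)*(o + 1)*(o^2 - 16) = (o - 4)*(o - 1)*(o + 1)*(o + 4)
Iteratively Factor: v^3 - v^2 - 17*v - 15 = (v - 5)*(v^2 + 4*v + 3) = (v - 5)*(v + 3)*(v + 1)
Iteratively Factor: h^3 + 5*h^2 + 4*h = (h + 1)*(h^2 + 4*h) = h*(h + 1)*(h + 4)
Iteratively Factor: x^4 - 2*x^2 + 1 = (x - 1)*(x^3 + x^2 - x - 1) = (x - 1)*(x + 1)*(x^2 - 1) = (x - 1)^2*(x + 1)*(x + 1)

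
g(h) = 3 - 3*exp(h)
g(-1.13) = 2.03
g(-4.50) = 2.97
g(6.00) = -1207.29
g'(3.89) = -146.73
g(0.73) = -3.23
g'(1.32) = -11.23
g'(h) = -3*exp(h)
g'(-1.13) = -0.97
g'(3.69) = -120.13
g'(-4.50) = -0.03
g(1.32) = -8.23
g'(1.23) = -10.26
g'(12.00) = -488264.37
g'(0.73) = -6.23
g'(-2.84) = -0.18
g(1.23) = -7.26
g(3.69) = -117.13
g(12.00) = -488261.37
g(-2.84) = 2.82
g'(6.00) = -1210.29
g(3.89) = -143.73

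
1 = 1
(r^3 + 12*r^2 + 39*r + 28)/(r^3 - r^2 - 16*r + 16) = (r^2 + 8*r + 7)/(r^2 - 5*r + 4)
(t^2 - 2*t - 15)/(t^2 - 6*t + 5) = (t + 3)/(t - 1)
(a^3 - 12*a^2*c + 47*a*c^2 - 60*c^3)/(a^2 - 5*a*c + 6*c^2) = (a^2 - 9*a*c + 20*c^2)/(a - 2*c)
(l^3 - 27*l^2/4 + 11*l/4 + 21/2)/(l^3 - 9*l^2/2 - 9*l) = (4*l^2 - 3*l - 7)/(2*l*(2*l + 3))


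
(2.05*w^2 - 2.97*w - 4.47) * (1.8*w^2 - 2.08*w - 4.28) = 3.69*w^4 - 9.61*w^3 - 10.6424*w^2 + 22.0092*w + 19.1316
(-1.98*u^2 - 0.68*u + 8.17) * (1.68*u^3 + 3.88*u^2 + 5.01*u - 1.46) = -3.3264*u^5 - 8.8248*u^4 + 1.1674*u^3 + 31.1836*u^2 + 41.9245*u - 11.9282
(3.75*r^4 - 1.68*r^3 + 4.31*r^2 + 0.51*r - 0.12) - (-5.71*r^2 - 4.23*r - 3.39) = 3.75*r^4 - 1.68*r^3 + 10.02*r^2 + 4.74*r + 3.27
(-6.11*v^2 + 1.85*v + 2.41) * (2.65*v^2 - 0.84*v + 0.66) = -16.1915*v^4 + 10.0349*v^3 + 0.799899999999999*v^2 - 0.8034*v + 1.5906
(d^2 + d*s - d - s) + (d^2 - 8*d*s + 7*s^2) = 2*d^2 - 7*d*s - d + 7*s^2 - s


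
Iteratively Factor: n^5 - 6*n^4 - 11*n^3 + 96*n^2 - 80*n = (n - 5)*(n^4 - n^3 - 16*n^2 + 16*n) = (n - 5)*(n - 1)*(n^3 - 16*n) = n*(n - 5)*(n - 1)*(n^2 - 16) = n*(n - 5)*(n - 1)*(n + 4)*(n - 4)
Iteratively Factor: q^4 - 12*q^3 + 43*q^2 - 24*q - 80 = (q - 4)*(q^3 - 8*q^2 + 11*q + 20) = (q - 5)*(q - 4)*(q^2 - 3*q - 4) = (q - 5)*(q - 4)^2*(q + 1)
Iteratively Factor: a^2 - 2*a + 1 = (a - 1)*(a - 1)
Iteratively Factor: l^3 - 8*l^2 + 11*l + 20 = (l + 1)*(l^2 - 9*l + 20) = (l - 5)*(l + 1)*(l - 4)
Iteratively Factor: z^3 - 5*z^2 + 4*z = (z - 4)*(z^2 - z) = (z - 4)*(z - 1)*(z)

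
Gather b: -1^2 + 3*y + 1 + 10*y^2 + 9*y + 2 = 10*y^2 + 12*y + 2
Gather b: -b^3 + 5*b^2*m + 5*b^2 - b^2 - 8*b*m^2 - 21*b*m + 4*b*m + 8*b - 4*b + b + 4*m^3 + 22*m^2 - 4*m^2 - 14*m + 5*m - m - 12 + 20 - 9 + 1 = -b^3 + b^2*(5*m + 4) + b*(-8*m^2 - 17*m + 5) + 4*m^3 + 18*m^2 - 10*m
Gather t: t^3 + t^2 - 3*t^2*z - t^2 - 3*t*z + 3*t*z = t^3 - 3*t^2*z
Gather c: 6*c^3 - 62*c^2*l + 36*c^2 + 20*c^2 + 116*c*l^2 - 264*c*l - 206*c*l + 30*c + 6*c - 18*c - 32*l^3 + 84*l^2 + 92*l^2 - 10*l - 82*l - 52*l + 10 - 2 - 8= 6*c^3 + c^2*(56 - 62*l) + c*(116*l^2 - 470*l + 18) - 32*l^3 + 176*l^2 - 144*l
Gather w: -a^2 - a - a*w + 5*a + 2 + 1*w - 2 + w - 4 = -a^2 + 4*a + w*(2 - a) - 4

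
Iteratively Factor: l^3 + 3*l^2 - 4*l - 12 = (l - 2)*(l^2 + 5*l + 6) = (l - 2)*(l + 2)*(l + 3)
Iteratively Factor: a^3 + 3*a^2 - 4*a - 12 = (a + 3)*(a^2 - 4) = (a - 2)*(a + 3)*(a + 2)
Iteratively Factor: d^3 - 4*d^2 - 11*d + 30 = (d - 5)*(d^2 + d - 6) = (d - 5)*(d - 2)*(d + 3)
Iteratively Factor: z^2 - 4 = (z + 2)*(z - 2)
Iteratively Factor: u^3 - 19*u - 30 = (u + 3)*(u^2 - 3*u - 10) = (u + 2)*(u + 3)*(u - 5)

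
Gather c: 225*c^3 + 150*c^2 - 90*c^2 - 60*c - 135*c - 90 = 225*c^3 + 60*c^2 - 195*c - 90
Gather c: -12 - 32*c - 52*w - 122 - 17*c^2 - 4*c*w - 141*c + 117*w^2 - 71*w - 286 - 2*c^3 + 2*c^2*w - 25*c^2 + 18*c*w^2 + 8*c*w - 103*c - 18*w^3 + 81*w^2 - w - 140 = -2*c^3 + c^2*(2*w - 42) + c*(18*w^2 + 4*w - 276) - 18*w^3 + 198*w^2 - 124*w - 560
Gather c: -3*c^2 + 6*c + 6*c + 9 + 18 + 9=-3*c^2 + 12*c + 36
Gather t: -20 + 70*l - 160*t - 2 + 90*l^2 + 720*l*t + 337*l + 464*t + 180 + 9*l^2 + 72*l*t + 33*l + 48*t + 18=99*l^2 + 440*l + t*(792*l + 352) + 176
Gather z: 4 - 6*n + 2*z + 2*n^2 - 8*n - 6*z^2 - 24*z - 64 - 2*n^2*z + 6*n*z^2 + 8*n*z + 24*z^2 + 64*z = 2*n^2 - 14*n + z^2*(6*n + 18) + z*(-2*n^2 + 8*n + 42) - 60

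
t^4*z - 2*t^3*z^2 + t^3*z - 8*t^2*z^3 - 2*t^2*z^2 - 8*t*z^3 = t*(t - 4*z)*(t + 2*z)*(t*z + z)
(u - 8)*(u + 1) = u^2 - 7*u - 8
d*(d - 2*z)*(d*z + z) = d^3*z - 2*d^2*z^2 + d^2*z - 2*d*z^2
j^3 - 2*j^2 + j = j*(j - 1)^2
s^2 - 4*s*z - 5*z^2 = (s - 5*z)*(s + z)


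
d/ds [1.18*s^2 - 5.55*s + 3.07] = 2.36*s - 5.55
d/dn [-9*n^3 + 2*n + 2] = 2 - 27*n^2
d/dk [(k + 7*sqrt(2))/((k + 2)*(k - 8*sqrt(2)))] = ((k + 2)*(k - 8*sqrt(2)) - (k + 2)*(k + 7*sqrt(2)) - (k - 8*sqrt(2))*(k + 7*sqrt(2)))/((k + 2)^2*(k - 8*sqrt(2))^2)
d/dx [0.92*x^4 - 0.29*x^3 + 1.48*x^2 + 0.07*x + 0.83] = 3.68*x^3 - 0.87*x^2 + 2.96*x + 0.07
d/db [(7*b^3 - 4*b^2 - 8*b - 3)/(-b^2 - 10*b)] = (-7*b^4 - 140*b^3 + 32*b^2 - 6*b - 30)/(b^2*(b^2 + 20*b + 100))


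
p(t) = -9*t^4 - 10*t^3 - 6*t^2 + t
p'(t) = -36*t^3 - 30*t^2 - 12*t + 1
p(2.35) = -435.05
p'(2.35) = -660.08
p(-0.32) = -0.70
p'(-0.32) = 2.95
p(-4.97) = -4416.75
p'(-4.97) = 3739.10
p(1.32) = -59.46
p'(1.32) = -149.91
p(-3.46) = -950.95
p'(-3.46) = 1174.55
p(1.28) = -53.68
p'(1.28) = -139.01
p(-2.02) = -93.93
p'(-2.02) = 199.55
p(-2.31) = -167.33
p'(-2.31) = 312.39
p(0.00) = 0.00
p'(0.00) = 1.00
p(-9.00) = -52254.00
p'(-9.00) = 23923.00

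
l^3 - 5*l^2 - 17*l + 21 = (l - 7)*(l - 1)*(l + 3)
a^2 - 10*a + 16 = (a - 8)*(a - 2)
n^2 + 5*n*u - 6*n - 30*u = (n - 6)*(n + 5*u)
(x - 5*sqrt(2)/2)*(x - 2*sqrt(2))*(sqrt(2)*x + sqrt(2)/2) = sqrt(2)*x^3 - 9*x^2 + sqrt(2)*x^2/2 - 9*x/2 + 10*sqrt(2)*x + 5*sqrt(2)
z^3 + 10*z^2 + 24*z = z*(z + 4)*(z + 6)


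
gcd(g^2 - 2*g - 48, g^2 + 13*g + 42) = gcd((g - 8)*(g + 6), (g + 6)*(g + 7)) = g + 6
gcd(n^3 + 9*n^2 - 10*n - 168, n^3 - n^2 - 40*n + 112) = n^2 + 3*n - 28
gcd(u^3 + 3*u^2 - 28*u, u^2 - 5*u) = u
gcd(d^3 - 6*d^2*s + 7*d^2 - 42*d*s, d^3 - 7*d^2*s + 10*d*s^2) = d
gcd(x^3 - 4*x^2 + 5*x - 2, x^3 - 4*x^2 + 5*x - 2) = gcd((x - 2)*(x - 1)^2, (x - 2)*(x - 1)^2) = x^3 - 4*x^2 + 5*x - 2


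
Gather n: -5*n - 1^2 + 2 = 1 - 5*n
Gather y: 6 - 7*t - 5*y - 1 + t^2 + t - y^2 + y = t^2 - 6*t - y^2 - 4*y + 5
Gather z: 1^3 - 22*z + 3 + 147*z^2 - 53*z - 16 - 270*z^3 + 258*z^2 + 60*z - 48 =-270*z^3 + 405*z^2 - 15*z - 60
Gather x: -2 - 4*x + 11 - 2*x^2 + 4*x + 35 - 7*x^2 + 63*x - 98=-9*x^2 + 63*x - 54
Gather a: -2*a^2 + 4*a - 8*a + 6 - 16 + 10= -2*a^2 - 4*a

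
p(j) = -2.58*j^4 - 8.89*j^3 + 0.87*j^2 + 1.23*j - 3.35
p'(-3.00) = 34.62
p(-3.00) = 31.84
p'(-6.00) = 1259.79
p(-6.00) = -1402.85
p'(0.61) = -9.97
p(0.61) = -4.65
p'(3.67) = -861.73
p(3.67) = -894.60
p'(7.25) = -5320.72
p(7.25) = -10464.55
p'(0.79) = -19.13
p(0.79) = -7.22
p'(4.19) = -1218.84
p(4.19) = -1432.07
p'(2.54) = -335.53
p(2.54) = -247.68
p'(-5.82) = 1122.18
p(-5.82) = -1188.62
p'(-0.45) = -4.01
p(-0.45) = -3.02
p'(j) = -10.32*j^3 - 26.67*j^2 + 1.74*j + 1.23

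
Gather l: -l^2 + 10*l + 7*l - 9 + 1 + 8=-l^2 + 17*l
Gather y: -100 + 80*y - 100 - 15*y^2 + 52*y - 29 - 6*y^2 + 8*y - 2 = -21*y^2 + 140*y - 231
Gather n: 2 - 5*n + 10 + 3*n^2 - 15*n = 3*n^2 - 20*n + 12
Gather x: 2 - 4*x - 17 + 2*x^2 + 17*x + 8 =2*x^2 + 13*x - 7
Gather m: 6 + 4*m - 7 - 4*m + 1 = 0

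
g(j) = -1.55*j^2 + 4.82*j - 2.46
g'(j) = 4.82 - 3.1*j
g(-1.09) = -9.56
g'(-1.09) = 8.20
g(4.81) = -15.14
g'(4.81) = -10.09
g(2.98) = -1.86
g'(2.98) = -4.42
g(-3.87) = -44.33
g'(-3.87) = 16.82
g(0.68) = 0.10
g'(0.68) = 2.71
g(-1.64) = -14.53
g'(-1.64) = 9.90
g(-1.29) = -11.26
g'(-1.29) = 8.82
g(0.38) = -0.85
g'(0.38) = 3.64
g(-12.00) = -283.50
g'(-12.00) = 42.02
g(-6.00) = -87.18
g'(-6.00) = 23.42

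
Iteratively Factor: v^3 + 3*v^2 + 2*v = (v + 1)*(v^2 + 2*v) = (v + 1)*(v + 2)*(v)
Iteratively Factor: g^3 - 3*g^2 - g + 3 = (g + 1)*(g^2 - 4*g + 3) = (g - 3)*(g + 1)*(g - 1)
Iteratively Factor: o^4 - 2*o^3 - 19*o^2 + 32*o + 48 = (o + 1)*(o^3 - 3*o^2 - 16*o + 48) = (o - 3)*(o + 1)*(o^2 - 16) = (o - 4)*(o - 3)*(o + 1)*(o + 4)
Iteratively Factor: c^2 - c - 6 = (c - 3)*(c + 2)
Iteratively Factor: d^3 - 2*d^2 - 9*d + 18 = (d + 3)*(d^2 - 5*d + 6) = (d - 3)*(d + 3)*(d - 2)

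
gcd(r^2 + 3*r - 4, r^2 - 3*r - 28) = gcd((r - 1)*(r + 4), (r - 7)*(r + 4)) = r + 4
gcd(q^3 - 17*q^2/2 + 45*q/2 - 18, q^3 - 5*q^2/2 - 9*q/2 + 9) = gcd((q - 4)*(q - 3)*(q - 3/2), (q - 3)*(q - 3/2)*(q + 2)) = q^2 - 9*q/2 + 9/2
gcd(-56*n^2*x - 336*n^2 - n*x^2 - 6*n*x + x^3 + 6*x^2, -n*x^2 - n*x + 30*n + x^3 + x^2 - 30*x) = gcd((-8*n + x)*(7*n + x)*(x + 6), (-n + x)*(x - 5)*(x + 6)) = x + 6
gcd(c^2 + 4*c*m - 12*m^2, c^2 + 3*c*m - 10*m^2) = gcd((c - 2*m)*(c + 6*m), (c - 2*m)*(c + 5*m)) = c - 2*m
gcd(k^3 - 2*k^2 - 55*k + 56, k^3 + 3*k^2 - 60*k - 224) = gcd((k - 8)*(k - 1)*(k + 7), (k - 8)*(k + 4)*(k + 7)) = k^2 - k - 56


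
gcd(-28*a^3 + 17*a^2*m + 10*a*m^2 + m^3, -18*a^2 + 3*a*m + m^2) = 1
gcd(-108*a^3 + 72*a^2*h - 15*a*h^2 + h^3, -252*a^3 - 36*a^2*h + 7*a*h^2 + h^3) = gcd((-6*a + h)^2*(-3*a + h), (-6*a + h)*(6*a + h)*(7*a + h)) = 6*a - h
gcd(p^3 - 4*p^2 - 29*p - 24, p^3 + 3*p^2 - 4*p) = 1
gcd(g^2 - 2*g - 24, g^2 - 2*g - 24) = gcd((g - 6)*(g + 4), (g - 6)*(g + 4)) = g^2 - 2*g - 24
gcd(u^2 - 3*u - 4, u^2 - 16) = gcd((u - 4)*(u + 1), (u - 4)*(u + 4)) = u - 4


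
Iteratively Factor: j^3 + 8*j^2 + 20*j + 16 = (j + 2)*(j^2 + 6*j + 8) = (j + 2)^2*(j + 4)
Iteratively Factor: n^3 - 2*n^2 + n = (n - 1)*(n^2 - n) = (n - 1)^2*(n)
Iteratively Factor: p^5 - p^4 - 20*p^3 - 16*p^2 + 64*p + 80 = (p + 2)*(p^4 - 3*p^3 - 14*p^2 + 12*p + 40) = (p + 2)^2*(p^3 - 5*p^2 - 4*p + 20) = (p - 2)*(p + 2)^2*(p^2 - 3*p - 10) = (p - 5)*(p - 2)*(p + 2)^2*(p + 2)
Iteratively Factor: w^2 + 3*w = (w)*(w + 3)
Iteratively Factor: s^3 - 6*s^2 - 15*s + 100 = (s - 5)*(s^2 - s - 20) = (s - 5)*(s + 4)*(s - 5)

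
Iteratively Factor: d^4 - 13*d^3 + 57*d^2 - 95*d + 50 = (d - 5)*(d^3 - 8*d^2 + 17*d - 10) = (d - 5)*(d - 1)*(d^2 - 7*d + 10) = (d - 5)*(d - 2)*(d - 1)*(d - 5)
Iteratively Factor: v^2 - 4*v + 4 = (v - 2)*(v - 2)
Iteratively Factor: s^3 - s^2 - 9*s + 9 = (s - 1)*(s^2 - 9) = (s - 3)*(s - 1)*(s + 3)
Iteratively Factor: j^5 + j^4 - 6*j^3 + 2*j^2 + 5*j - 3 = (j + 3)*(j^4 - 2*j^3 + 2*j - 1) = (j + 1)*(j + 3)*(j^3 - 3*j^2 + 3*j - 1) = (j - 1)*(j + 1)*(j + 3)*(j^2 - 2*j + 1) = (j - 1)^2*(j + 1)*(j + 3)*(j - 1)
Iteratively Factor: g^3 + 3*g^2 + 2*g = (g + 1)*(g^2 + 2*g) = (g + 1)*(g + 2)*(g)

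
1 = 1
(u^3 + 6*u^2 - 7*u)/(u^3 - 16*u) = (u^2 + 6*u - 7)/(u^2 - 16)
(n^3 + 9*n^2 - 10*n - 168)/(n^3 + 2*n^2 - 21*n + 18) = (n^2 + 3*n - 28)/(n^2 - 4*n + 3)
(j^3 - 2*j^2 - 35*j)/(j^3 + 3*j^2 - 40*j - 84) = j*(j^2 - 2*j - 35)/(j^3 + 3*j^2 - 40*j - 84)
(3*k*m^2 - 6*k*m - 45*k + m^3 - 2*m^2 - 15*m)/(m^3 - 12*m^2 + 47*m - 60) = (3*k*m + 9*k + m^2 + 3*m)/(m^2 - 7*m + 12)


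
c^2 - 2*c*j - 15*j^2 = (c - 5*j)*(c + 3*j)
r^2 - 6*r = r*(r - 6)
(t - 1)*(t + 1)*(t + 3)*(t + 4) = t^4 + 7*t^3 + 11*t^2 - 7*t - 12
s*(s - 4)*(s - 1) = s^3 - 5*s^2 + 4*s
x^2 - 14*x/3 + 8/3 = (x - 4)*(x - 2/3)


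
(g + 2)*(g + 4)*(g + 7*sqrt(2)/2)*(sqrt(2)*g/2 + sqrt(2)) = sqrt(2)*g^4/2 + 7*g^3/2 + 4*sqrt(2)*g^3 + 10*sqrt(2)*g^2 + 28*g^2 + 8*sqrt(2)*g + 70*g + 56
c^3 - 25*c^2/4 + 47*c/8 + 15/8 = (c - 5)*(c - 3/2)*(c + 1/4)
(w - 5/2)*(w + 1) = w^2 - 3*w/2 - 5/2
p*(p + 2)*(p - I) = p^3 + 2*p^2 - I*p^2 - 2*I*p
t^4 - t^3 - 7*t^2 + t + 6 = (t - 3)*(t - 1)*(t + 1)*(t + 2)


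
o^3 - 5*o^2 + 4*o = o*(o - 4)*(o - 1)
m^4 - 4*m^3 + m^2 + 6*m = m*(m - 3)*(m - 2)*(m + 1)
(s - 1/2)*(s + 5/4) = s^2 + 3*s/4 - 5/8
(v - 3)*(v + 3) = v^2 - 9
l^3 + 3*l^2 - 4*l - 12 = (l - 2)*(l + 2)*(l + 3)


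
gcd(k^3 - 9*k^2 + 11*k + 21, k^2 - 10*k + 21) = k^2 - 10*k + 21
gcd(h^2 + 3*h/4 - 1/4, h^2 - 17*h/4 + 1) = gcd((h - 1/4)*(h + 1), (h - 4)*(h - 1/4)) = h - 1/4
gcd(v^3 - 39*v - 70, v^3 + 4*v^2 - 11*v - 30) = v^2 + 7*v + 10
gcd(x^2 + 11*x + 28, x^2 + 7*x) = x + 7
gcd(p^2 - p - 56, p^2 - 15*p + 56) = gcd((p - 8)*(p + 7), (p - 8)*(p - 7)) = p - 8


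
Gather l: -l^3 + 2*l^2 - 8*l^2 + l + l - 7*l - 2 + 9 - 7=-l^3 - 6*l^2 - 5*l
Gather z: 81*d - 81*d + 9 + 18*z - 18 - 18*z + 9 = 0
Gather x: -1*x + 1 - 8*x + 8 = 9 - 9*x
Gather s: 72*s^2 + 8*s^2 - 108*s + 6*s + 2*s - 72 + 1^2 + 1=80*s^2 - 100*s - 70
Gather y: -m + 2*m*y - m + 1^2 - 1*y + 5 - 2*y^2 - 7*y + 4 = -2*m - 2*y^2 + y*(2*m - 8) + 10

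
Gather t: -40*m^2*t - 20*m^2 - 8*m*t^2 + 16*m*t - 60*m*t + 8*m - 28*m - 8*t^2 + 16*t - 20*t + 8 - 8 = -20*m^2 - 20*m + t^2*(-8*m - 8) + t*(-40*m^2 - 44*m - 4)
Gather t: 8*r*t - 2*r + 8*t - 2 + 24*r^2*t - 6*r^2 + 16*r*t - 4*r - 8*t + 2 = -6*r^2 - 6*r + t*(24*r^2 + 24*r)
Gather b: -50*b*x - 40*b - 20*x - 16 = b*(-50*x - 40) - 20*x - 16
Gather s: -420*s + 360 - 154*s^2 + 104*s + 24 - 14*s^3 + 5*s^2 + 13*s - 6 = -14*s^3 - 149*s^2 - 303*s + 378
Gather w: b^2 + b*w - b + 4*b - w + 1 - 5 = b^2 + 3*b + w*(b - 1) - 4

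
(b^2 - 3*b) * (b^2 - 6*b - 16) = b^4 - 9*b^3 + 2*b^2 + 48*b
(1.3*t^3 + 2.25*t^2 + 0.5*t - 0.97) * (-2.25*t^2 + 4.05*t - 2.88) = -2.925*t^5 + 0.2025*t^4 + 4.2435*t^3 - 2.2725*t^2 - 5.3685*t + 2.7936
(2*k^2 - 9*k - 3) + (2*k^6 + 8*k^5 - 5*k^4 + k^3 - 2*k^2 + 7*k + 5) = 2*k^6 + 8*k^5 - 5*k^4 + k^3 - 2*k + 2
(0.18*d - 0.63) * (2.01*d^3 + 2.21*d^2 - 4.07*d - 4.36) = 0.3618*d^4 - 0.8685*d^3 - 2.1249*d^2 + 1.7793*d + 2.7468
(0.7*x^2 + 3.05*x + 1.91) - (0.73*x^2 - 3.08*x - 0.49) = -0.03*x^2 + 6.13*x + 2.4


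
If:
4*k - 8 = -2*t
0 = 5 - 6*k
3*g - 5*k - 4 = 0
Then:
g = 49/18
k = 5/6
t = 7/3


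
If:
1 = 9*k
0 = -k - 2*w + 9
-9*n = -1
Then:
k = 1/9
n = 1/9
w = 40/9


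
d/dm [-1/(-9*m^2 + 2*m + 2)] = 2*(1 - 9*m)/(-9*m^2 + 2*m + 2)^2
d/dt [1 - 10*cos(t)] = 10*sin(t)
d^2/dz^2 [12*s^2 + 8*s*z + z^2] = 2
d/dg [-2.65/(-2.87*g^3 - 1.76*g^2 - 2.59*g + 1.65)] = (-22.8165*g^2 - 9.328*g - 6.8635)/(2.87*g^3 + 1.76*g^2 + 2.59*g - 1.65)^2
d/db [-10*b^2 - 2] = -20*b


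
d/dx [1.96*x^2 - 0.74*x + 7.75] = 3.92*x - 0.74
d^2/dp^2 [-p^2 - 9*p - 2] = -2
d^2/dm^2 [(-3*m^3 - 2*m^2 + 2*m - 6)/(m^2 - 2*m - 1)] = 2*(-17*m^3 - 42*m^2 + 33*m - 36)/(m^6 - 6*m^5 + 9*m^4 + 4*m^3 - 9*m^2 - 6*m - 1)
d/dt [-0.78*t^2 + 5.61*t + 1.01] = 5.61 - 1.56*t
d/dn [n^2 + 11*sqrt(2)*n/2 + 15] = 2*n + 11*sqrt(2)/2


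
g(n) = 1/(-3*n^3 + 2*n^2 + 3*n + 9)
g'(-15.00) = 0.00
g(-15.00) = 0.00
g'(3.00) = 0.03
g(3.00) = -0.02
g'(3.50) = 0.01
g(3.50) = -0.01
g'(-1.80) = 0.04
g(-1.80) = 0.04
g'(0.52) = -0.02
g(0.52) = 0.09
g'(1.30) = 0.07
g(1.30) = 0.10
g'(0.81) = -0.00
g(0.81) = 0.09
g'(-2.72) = 0.01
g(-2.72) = 0.01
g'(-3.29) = 0.01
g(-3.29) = 0.01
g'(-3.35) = 0.01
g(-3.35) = 0.01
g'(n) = (9*n^2 - 4*n - 3)/(-3*n^3 + 2*n^2 + 3*n + 9)^2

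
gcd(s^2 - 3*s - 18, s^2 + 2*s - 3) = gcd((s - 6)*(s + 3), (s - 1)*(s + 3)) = s + 3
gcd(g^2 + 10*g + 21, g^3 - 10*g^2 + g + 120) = g + 3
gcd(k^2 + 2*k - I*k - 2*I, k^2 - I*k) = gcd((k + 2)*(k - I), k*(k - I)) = k - I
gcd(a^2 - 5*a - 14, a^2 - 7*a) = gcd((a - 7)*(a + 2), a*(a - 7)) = a - 7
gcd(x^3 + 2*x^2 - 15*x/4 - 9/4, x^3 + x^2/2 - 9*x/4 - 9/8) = x^2 - x - 3/4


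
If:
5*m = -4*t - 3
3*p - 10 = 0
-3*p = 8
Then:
No Solution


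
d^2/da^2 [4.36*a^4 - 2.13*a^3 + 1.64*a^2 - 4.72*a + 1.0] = 52.32*a^2 - 12.78*a + 3.28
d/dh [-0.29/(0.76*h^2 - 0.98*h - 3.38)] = (0.4408*h - 0.2842)/(-0.76*h^2 + 0.98*h + 3.38)^2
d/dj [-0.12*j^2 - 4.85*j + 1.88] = -0.24*j - 4.85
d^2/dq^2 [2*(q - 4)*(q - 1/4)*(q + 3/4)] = 12*q - 14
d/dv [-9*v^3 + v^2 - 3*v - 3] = -27*v^2 + 2*v - 3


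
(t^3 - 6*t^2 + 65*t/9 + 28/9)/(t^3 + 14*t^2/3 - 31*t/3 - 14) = (3*t^2 - 11*t - 4)/(3*(t^2 + 7*t + 6))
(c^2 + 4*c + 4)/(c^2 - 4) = (c + 2)/(c - 2)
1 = 1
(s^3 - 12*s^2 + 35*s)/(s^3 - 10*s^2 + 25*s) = (s - 7)/(s - 5)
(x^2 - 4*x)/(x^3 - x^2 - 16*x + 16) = x/(x^2 + 3*x - 4)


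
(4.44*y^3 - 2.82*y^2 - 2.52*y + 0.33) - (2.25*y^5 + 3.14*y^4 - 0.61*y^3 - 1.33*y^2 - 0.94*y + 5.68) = -2.25*y^5 - 3.14*y^4 + 5.05*y^3 - 1.49*y^2 - 1.58*y - 5.35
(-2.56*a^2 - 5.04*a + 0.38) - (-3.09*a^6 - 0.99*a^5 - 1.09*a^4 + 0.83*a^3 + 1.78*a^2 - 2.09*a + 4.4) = 3.09*a^6 + 0.99*a^5 + 1.09*a^4 - 0.83*a^3 - 4.34*a^2 - 2.95*a - 4.02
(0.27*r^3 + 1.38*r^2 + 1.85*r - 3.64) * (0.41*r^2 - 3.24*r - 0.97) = 0.1107*r^5 - 0.309*r^4 - 3.9746*r^3 - 8.825*r^2 + 9.9991*r + 3.5308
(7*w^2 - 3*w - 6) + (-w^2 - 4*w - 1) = 6*w^2 - 7*w - 7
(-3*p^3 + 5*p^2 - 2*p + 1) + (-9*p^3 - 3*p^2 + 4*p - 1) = -12*p^3 + 2*p^2 + 2*p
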